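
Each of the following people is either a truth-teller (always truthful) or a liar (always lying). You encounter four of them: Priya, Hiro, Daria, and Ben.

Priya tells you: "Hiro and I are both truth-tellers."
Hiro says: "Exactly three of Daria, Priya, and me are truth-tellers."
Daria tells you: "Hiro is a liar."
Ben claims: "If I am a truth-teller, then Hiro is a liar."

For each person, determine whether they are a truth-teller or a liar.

Priya: liar, Hiro: liar, Daria: truth-teller, Ben: truth-teller

Consider Priya. Suppose Priya is a truth-teller.
Then no assignment of the remaining roles makes every statement match its speaker's type — contradiction.
So Priya is a liar.
With that fixed, Hiro's statement is false, so Hiro is a liar.
With that fixed, Daria's statement is true, so Daria is a truth-teller.
With that fixed, Ben's statement is true, so Ben is a truth-teller.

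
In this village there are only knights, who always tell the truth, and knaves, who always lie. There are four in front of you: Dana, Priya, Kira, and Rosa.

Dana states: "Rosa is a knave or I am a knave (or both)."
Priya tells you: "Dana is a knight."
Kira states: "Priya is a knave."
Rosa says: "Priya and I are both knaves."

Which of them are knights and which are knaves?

Consider Dana. Suppose Dana is a knave.
Then Dana's own statement would have to be false, but it can't be — contradiction.
So Dana is a knight.
With that fixed, Priya's statement is true, so Priya is a knight.
With that fixed, Kira's statement is false, so Kira is a knave.
With that fixed, Rosa's statement is false, so Rosa is a knave.

Dana: knight, Priya: knight, Kira: knave, Rosa: knave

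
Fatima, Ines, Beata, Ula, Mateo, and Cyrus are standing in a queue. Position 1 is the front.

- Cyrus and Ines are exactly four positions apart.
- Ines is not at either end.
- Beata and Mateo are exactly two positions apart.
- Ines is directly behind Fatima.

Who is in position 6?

With clues 1–2, Ines is ruled out for position 6.
With clues 1–4, Beata, Fatima, Mateo, and Ula are ruled out for position 6.
So position 6 is Cyrus.

Cyrus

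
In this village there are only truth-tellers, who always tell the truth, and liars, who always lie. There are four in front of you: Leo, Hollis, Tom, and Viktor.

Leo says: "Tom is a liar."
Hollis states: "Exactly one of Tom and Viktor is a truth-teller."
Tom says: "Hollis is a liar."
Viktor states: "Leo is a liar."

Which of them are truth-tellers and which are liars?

Consider Leo. Suppose Leo is a truth-teller.
Then no assignment of the remaining roles makes every statement match its speaker's type — contradiction.
So Leo is a liar.
With that fixed, Viktor's statement is true, so Viktor is a truth-teller.
Consider Hollis. Suppose Hollis is a truth-teller.
Then no assignment of the remaining roles makes every statement match its speaker's type — contradiction.
So Hollis is a liar.
With that fixed, Tom's statement is true, so Tom is a truth-teller.

Leo: liar, Hollis: liar, Tom: truth-teller, Viktor: truth-teller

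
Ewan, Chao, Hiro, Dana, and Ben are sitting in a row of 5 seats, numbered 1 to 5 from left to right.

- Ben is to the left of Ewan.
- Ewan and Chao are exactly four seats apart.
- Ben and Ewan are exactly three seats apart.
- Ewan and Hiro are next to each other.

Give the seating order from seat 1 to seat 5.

Chao, Ben, Dana, Hiro, Ewan

From clue 1: Ewan is in {2,3,4,5}.
From clues 1–2: Chao → seat 1, Ewan → seat 5.
From clues 1–3: Ben → seat 2.
From clues 1–4: Dana → seat 3, Hiro → seat 4.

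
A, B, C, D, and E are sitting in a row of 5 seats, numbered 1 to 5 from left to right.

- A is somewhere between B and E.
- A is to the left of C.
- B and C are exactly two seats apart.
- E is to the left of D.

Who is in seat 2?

With clues 1–2, C is ruled out for seat 2.
With clues 1–3, D and E are ruled out for seat 2.
With clues 1–4, B is ruled out for seat 2.
So seat 2 is A.

A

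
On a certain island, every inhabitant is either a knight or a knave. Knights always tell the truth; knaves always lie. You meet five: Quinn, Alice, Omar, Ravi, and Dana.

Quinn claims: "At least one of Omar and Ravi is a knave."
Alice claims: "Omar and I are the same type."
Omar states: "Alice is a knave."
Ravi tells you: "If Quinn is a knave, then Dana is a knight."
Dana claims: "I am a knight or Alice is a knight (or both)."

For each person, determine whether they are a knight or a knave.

Quinn: knave, Alice: knave, Omar: knight, Ravi: knight, Dana: knight

Consider Quinn. Suppose Quinn is a knight.
Then no assignment of the remaining roles makes every statement match its speaker's type — contradiction.
So Quinn is a knave.
Consider Alice. Suppose Alice is a knight.
Then no assignment of the remaining roles makes every statement match its speaker's type — contradiction.
So Alice is a knave.
With that fixed, Omar's statement is true, so Omar is a knight.
Consider Ravi. Suppose Ravi is a knave.
Then Quinn's statement comes out true, contradicting Quinn being a knave.
So Ravi is a knight.
Consider Dana. Suppose Dana is a knave.
Then Ravi's statement comes out false, contradicting Ravi being a knight.
So Dana is a knight.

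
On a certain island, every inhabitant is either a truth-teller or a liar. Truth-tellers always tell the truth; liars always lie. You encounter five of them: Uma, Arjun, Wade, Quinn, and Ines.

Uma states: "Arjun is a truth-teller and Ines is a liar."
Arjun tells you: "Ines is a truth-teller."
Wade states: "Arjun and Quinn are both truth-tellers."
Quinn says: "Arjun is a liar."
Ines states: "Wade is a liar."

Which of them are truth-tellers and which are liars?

Consider Uma. Suppose Uma is a truth-teller.
Then no assignment of the remaining roles makes every statement match its speaker's type — contradiction.
So Uma is a liar.
Consider Arjun. Suppose Arjun is a liar.
Then no assignment of the remaining roles makes every statement match its speaker's type — contradiction.
So Arjun is a truth-teller.
With that fixed, Quinn's statement is false, so Quinn is a liar.
With that fixed, Wade's statement is false, so Wade is a liar.
With that fixed, Ines's statement is true, so Ines is a truth-teller.

Uma: liar, Arjun: truth-teller, Wade: liar, Quinn: liar, Ines: truth-teller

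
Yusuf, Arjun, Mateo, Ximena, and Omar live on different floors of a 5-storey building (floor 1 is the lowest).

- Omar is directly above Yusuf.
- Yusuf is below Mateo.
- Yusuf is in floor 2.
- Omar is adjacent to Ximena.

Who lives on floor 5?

With clue 1, Yusuf is ruled out for floor 5.
With clues 1–2, Omar is ruled out for floor 5.
With clues 1–4, Arjun and Ximena are ruled out for floor 5.
So floor 5 is Mateo.

Mateo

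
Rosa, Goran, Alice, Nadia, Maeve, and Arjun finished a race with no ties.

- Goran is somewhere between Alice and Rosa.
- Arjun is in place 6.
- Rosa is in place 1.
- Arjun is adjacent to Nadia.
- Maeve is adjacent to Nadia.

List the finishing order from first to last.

Rosa, Goran, Alice, Maeve, Nadia, Arjun

From clue 1: Goran is in {2,3,4,5}.
From clues 1–2: Arjun → place 6.
From clues 1–3: Rosa → place 1.
From clues 1–4: Nadia → place 5.
From clues 1–5: Goran → place 2, Alice → place 3, Maeve → place 4.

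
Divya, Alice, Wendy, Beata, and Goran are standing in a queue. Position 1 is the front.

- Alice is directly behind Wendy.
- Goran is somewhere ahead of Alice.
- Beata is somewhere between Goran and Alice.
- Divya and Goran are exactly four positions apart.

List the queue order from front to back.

Goran, Beata, Wendy, Alice, Divya

From clue 1: Alice is in {2,3,4,5}.
From clues 1–2: Alice is in {3,4,5}.
From clues 1–3: Alice is in {4,5}.
From clues 1–4: Goran → position 1, Beata → position 2, Wendy → position 3, Alice → position 4, Divya → position 5.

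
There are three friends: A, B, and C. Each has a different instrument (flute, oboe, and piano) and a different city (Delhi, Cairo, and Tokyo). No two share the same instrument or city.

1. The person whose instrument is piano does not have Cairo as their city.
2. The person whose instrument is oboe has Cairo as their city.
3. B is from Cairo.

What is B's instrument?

oboe

With clues 1–3, flute and piano are impossible for B's instrument.
That leaves oboe.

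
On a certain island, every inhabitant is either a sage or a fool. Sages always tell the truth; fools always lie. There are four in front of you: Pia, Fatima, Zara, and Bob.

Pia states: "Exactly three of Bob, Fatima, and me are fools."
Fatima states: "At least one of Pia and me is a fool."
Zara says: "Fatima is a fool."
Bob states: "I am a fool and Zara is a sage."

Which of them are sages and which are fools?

Pia: fool, Fatima: sage, Zara: fool, Bob: fool

Consider Pia. Suppose Pia is a sage.
Then Pia's own statement would have to be true, but it can't be — contradiction.
So Pia is a fool.
With that fixed, Fatima's statement is true, so Fatima is a sage.
With that fixed, Zara's statement is false, so Zara is a fool.
With that fixed, Bob's statement is false, so Bob is a fool.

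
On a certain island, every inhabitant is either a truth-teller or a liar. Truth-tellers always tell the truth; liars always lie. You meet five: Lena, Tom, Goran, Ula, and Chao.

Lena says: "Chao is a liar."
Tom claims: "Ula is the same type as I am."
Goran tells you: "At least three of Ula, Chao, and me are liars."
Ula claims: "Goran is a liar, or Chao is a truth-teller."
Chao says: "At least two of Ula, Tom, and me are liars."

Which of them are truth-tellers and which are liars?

Consider Lena. Suppose Lena is a liar.
Then no assignment of the remaining roles makes every statement match its speaker's type — contradiction.
So Lena is a truth-teller.
Consider Tom. Suppose Tom is a liar.
Then no assignment of the remaining roles makes every statement match its speaker's type — contradiction.
So Tom is a truth-teller.
Consider Goran. Suppose Goran is a truth-teller.
Then Goran's own statement would have to be true, but it can't be — contradiction.
So Goran is a liar.
With that fixed, Ula's statement is true, so Ula is a truth-teller.
With that fixed, Chao's statement is false, so Chao is a liar.

Lena: truth-teller, Tom: truth-teller, Goran: liar, Ula: truth-teller, Chao: liar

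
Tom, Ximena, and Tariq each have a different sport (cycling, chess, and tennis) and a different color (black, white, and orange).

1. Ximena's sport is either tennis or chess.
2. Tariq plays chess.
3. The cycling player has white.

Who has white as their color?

Tom

With clues 1–3, Tariq and Ximena are impossible for the one with color white.
That leaves Tom.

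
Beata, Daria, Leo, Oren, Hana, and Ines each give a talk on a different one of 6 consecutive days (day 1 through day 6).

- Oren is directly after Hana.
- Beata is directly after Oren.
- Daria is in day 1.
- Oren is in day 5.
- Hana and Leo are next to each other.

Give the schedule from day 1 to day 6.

Daria, Ines, Leo, Hana, Oren, Beata

From clue 1: Oren is in {2,3,4,5,6}.
From clues 1–2: Beata is in {3,4,5,6}.
From clues 1–3: Daria → day 1.
From clues 1–4: Hana → day 4, Oren → day 5, Beata → day 6.
From clues 1–5: Ines → day 2, Leo → day 3.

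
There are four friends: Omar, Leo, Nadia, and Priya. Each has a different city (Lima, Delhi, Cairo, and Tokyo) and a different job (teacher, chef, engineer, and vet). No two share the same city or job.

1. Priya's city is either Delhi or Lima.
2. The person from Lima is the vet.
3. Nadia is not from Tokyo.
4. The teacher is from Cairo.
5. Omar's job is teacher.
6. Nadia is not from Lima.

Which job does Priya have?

vet

With clues 1–4, teacher is impossible for Priya's job.
With clues 1–6, chef and engineer are impossible for Priya's job.
That leaves vet.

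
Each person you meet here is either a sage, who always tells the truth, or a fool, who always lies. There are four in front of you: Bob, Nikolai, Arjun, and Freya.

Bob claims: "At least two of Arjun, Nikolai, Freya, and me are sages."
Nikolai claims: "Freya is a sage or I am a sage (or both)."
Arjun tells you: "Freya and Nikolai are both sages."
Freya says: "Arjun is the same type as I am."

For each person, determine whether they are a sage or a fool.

Bob: sage, Nikolai: sage, Arjun: sage, Freya: sage

Consider Bob. Suppose Bob is a fool.
Then no assignment of the remaining roles makes every statement match its speaker's type — contradiction.
So Bob is a sage.
Consider Nikolai. Suppose Nikolai is a fool.
Then no assignment of the remaining roles makes every statement match its speaker's type — contradiction.
So Nikolai is a sage.
Consider Arjun. Suppose Arjun is a fool.
Then whichever role Freya has, Freya's statement has the wrong truth value — contradiction.
So Arjun is a sage.
Consider Freya. Suppose Freya is a fool.
Then Arjun's statement comes out false, contradicting Arjun being a sage.
So Freya is a sage.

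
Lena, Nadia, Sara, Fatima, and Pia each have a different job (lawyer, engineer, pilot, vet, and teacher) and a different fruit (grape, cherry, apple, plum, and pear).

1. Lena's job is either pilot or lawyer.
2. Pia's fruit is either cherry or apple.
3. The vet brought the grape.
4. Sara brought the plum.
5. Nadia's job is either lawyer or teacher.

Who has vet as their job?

Clue 1 rules out Lena for the one with job vet.
With clues 1–3, Pia is impossible for the one with job vet.
With clues 1–4, Sara is impossible for the one with job vet.
With clues 1–5, Nadia is impossible for the one with job vet.
That leaves Fatima.

Fatima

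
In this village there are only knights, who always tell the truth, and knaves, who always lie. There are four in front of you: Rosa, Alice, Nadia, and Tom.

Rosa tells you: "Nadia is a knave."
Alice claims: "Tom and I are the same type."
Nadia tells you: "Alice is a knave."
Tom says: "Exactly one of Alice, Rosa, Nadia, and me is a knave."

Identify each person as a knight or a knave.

Consider Rosa. Suppose Rosa is a knave.
Then no assignment of the remaining roles makes every statement match its speaker's type — contradiction.
So Rosa is a knight.
Consider Alice. Suppose Alice is a knave.
Then no assignment of the remaining roles makes every statement match its speaker's type — contradiction.
So Alice is a knight.
With that fixed, Nadia's statement is false, so Nadia is a knave.
Consider Tom. Suppose Tom is a knave.
Then Alice's statement comes out false, contradicting Alice being a knight.
So Tom is a knight.

Rosa: knight, Alice: knight, Nadia: knave, Tom: knight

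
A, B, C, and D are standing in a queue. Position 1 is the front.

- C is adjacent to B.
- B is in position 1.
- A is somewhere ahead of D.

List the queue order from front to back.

B, C, A, D

From clues 1–2: B → position 1, C → position 2.
From clues 1–3: A → position 3, D → position 4.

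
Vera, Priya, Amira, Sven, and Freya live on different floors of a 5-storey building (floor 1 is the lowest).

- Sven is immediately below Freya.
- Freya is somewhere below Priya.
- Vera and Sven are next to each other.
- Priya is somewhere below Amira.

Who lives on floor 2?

Sven

With clues 1–2, Priya is ruled out for floor 2.
With clues 1–3, Amira and Freya are ruled out for floor 2.
With clues 1–4, Vera is ruled out for floor 2.
So floor 2 is Sven.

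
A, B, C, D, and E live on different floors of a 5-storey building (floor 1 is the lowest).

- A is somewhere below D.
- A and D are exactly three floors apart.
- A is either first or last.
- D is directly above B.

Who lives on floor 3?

With clues 1–2, A and D are ruled out for floor 3.
With clues 1–4, C and E are ruled out for floor 3.
So floor 3 is B.

B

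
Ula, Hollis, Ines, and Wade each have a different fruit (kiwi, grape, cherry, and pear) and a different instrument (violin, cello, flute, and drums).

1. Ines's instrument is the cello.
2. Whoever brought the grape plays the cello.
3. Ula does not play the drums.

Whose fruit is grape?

With clues 1–2, Hollis, Ula, and Wade are impossible for the one with fruit grape.
That leaves Ines.

Ines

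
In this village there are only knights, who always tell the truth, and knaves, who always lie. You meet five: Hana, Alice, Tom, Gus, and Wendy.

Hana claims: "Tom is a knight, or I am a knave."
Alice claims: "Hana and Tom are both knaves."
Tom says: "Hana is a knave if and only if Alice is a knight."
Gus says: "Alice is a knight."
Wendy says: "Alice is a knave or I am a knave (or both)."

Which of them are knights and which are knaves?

Consider Hana. Suppose Hana is a knave.
Then Hana's own statement would have to be false, but it can't be — contradiction.
So Hana is a knight.
With that fixed, Alice's statement is false, so Alice is a knave.
With that fixed, Tom's statement is true, so Tom is a knight.
With that fixed, Gus's statement is false, so Gus is a knave.
With that fixed, Wendy's statement is true, so Wendy is a knight.

Hana: knight, Alice: knave, Tom: knight, Gus: knave, Wendy: knight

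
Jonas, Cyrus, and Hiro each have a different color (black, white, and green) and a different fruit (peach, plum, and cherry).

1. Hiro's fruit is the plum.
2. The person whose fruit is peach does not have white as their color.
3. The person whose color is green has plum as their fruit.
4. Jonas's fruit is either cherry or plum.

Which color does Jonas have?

white

With clues 1–3, green is impossible for Jonas's color.
With clues 1–4, black is impossible for Jonas's color.
That leaves white.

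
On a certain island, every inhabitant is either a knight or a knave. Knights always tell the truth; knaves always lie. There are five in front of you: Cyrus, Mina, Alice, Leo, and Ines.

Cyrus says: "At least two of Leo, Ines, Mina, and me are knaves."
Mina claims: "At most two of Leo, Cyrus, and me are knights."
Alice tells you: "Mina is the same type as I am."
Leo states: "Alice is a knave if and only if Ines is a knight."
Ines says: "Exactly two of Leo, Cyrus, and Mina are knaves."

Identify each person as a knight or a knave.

Cyrus: knight, Mina: knight, Alice: knave, Leo: knave, Ines: knave

Consider Cyrus. Suppose Cyrus is a knave.
Then no assignment of the remaining roles makes every statement match its speaker's type — contradiction.
So Cyrus is a knight.
Consider Mina. Suppose Mina is a knave.
Then Mina's own statement would have to be false, but it can't be — contradiction.
So Mina is a knight.
With that fixed, Ines's statement is false, so Ines is a knave.
Consider Alice. Suppose Alice is a knight.
Then no assignment of the remaining roles makes every statement match its speaker's type — contradiction.
So Alice is a knave.
With that fixed, Leo's statement is false, so Leo is a knave.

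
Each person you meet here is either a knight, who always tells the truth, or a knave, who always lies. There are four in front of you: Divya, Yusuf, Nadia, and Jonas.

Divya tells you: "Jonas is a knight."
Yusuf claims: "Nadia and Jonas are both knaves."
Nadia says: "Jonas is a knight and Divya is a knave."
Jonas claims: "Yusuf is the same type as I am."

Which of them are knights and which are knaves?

Consider Divya. Suppose Divya is a knight.
Then no assignment of the remaining roles makes every statement match its speaker's type — contradiction.
So Divya is a knave.
Consider Yusuf. Suppose Yusuf is a knave.
Then whichever role Jonas has, Jonas's statement has the wrong truth value — contradiction.
So Yusuf is a knight.
Consider Nadia. Suppose Nadia is a knight.
Then Yusuf's statement comes out false, contradicting Yusuf being a knight.
So Nadia is a knave.
Consider Jonas. Suppose Jonas is a knight.
Then Divya's statement comes out true, contradicting Divya being a knave.
So Jonas is a knave.

Divya: knave, Yusuf: knight, Nadia: knave, Jonas: knave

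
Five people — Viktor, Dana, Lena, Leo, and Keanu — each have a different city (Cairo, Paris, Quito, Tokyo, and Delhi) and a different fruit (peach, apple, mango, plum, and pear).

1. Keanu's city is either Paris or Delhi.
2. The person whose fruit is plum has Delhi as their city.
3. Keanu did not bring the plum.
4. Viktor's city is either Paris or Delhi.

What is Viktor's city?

With clues 1–3, Paris is impossible for Viktor's city.
With clues 1–4, Cairo, Quito, and Tokyo are impossible for Viktor's city.
That leaves Delhi.

Delhi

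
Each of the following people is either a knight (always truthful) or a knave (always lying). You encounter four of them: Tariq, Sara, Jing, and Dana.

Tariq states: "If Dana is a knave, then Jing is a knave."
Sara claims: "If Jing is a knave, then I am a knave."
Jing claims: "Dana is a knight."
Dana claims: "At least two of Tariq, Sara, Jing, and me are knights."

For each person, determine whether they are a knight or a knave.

Consider Tariq. Suppose Tariq is a knave.
Then no assignment of the remaining roles makes every statement match its speaker's type — contradiction.
So Tariq is a knight.
Consider Sara. Suppose Sara is a knave.
Then Sara's own statement would have to be false, but it can't be — contradiction.
So Sara is a knight.
With that fixed, Dana's statement is true, so Dana is a knight.
With that fixed, Jing's statement is true, so Jing is a knight.

Tariq: knight, Sara: knight, Jing: knight, Dana: knight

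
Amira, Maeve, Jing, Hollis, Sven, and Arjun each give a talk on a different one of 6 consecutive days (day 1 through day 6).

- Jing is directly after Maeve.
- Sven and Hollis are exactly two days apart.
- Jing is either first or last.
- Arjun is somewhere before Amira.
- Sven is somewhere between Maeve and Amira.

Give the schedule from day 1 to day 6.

From clue 1: Maeve is in {1,2,3,4,5}.
From clues 1–2: Maeve is in {1,2,4,5}.
From clues 1–3: Maeve → day 5, Jing → day 6.
From clues 1–4: Amira is in {3,4}.
From clues 1–5: Arjun → day 1, Hollis → day 2, Amira → day 3, Sven → day 4.

Arjun, Hollis, Amira, Sven, Maeve, Jing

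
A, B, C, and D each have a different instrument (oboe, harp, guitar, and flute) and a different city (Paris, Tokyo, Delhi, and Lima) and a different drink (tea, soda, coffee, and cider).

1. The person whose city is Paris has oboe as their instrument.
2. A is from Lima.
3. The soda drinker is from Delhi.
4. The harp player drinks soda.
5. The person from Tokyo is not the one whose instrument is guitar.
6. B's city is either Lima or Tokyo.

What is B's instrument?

flute

With clues 1–5, guitar is impossible for B's instrument.
With clues 1–6, harp and oboe are impossible for B's instrument.
That leaves flute.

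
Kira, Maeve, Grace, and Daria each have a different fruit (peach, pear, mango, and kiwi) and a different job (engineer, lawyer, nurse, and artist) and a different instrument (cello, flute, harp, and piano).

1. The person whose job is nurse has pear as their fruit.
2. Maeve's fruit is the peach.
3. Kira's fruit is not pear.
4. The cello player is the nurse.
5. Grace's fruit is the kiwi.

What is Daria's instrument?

With clues 1–5, flute, harp, and piano are impossible for Daria's instrument.
That leaves cello.

cello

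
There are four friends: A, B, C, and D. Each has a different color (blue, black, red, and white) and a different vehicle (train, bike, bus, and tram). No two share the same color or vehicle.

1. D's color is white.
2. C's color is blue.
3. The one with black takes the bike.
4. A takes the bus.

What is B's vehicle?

bike

With clues 1–4, bus, train, and tram are impossible for B's vehicle.
That leaves bike.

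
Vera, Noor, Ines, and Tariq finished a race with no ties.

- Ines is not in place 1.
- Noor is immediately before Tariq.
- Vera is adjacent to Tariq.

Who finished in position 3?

With clues 1–3, Ines, Noor, and Tariq are ruled out for place 3.
So place 3 is Vera.

Vera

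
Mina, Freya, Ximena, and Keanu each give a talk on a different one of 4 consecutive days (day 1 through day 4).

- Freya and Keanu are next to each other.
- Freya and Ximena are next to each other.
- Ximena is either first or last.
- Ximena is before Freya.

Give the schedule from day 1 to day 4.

From clues 1–2: Mina is in {1,4}.
From clues 1–4: Ximena → day 1, Freya → day 2, Keanu → day 3, Mina → day 4.

Ximena, Freya, Keanu, Mina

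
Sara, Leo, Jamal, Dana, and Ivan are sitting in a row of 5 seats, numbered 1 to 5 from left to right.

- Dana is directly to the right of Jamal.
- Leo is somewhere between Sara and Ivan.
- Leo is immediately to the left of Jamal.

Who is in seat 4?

Dana

With clues 1–2, Ivan and Sara are ruled out for seat 4.
With clues 1–3, Jamal and Leo are ruled out for seat 4.
So seat 4 is Dana.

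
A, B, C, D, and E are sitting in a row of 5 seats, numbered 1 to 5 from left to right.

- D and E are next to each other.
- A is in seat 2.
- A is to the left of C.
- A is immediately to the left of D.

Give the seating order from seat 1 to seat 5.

From clues 1–2: A → seat 2.
From clues 1–3: B → seat 1.
From clues 1–4: D → seat 3, E → seat 4, C → seat 5.

B, A, D, E, C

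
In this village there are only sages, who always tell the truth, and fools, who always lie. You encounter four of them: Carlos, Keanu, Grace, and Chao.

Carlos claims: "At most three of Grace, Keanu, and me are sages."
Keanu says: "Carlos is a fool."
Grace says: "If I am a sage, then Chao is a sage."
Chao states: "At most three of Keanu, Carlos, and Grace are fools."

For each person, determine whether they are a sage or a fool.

Regardless of anyone's role, Carlos's statement is true, so Carlos is a sage.
With that fixed, Keanu's statement is false, so Keanu is a fool.
With that fixed, Chao's statement is true, so Chao is a sage.
With that fixed, Grace's statement is true, so Grace is a sage.

Carlos: sage, Keanu: fool, Grace: sage, Chao: sage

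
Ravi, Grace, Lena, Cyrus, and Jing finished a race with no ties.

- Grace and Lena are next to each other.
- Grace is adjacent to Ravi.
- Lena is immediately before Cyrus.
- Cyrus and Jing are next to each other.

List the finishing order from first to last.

From clues 1–2: Grace is in {2,3,4}.
From clues 1–3: Ravi is in {1,2}.
From clues 1–4: Ravi → place 1, Grace → place 2, Lena → place 3, Cyrus → place 4, Jing → place 5.

Ravi, Grace, Lena, Cyrus, Jing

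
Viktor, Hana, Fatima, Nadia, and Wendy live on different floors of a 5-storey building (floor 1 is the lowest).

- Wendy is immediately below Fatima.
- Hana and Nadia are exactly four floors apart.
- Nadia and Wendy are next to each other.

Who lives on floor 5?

Hana

With clue 1, Wendy is ruled out for floor 5.
With clues 1–2, Fatima and Viktor are ruled out for floor 5.
With clues 1–3, Nadia is ruled out for floor 5.
So floor 5 is Hana.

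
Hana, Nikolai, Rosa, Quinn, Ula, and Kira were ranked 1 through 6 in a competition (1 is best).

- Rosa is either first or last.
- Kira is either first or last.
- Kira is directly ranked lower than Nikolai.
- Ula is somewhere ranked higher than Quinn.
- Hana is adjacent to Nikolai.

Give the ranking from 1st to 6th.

Rosa, Ula, Quinn, Hana, Nikolai, Kira

From clue 1: Rosa is in {1,6}.
From clues 1–3: Rosa → rank 1, Nikolai → rank 5, Kira → rank 6.
From clues 1–4: Quinn is in {3,4}.
From clues 1–5: Ula → rank 2, Quinn → rank 3, Hana → rank 4.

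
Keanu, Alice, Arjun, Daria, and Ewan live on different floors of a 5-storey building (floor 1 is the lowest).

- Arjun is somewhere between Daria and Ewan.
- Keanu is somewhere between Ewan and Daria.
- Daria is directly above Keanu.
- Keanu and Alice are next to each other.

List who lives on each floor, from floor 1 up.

From clue 1: Arjun is in {2,3,4}.
From clues 1–2: Keanu is in {2,3,4}.
From clues 1–3: Keanu is in {3,4}.
From clues 1–4: Ewan → floor 1, Arjun → floor 2, Alice → floor 3, Keanu → floor 4, Daria → floor 5.

Ewan, Arjun, Alice, Keanu, Daria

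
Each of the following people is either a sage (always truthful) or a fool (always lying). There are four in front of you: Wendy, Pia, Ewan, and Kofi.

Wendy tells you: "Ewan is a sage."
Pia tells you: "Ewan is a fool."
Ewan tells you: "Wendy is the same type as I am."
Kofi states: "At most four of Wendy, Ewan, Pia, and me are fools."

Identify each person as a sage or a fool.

Wendy: sage, Pia: fool, Ewan: sage, Kofi: sage

Regardless of anyone's role, Kofi's statement is true, so Kofi is a sage.
Consider Wendy. Suppose Wendy is a fool.
Then whichever role Ewan has, Ewan's statement has the wrong truth value — contradiction.
So Wendy is a sage.
Consider Pia. Suppose Pia is a sage.
Then no assignment of the remaining roles makes every statement match its speaker's type — contradiction.
So Pia is a fool.
Consider Ewan. Suppose Ewan is a fool.
Then Wendy's statement comes out false, contradicting Wendy being a sage.
So Ewan is a sage.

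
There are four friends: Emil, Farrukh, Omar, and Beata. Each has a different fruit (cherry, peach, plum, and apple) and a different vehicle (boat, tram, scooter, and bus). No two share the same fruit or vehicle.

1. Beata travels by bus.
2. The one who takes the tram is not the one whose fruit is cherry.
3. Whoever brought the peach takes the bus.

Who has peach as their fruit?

Beata

With clues 1–3, Emil, Farrukh, and Omar are impossible for the one with fruit peach.
That leaves Beata.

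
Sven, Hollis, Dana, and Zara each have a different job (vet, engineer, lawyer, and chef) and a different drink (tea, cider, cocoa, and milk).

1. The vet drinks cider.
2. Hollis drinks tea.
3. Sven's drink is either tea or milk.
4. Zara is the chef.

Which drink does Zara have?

With clues 1–2, tea is impossible for Zara's drink.
With clues 1–3, milk is impossible for Zara's drink.
With clues 1–4, cider is impossible for Zara's drink.
That leaves cocoa.

cocoa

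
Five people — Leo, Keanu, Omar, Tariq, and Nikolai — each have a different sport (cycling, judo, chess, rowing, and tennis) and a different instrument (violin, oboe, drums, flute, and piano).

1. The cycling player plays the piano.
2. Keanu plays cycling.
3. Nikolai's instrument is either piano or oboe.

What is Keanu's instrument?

piano

With clues 1–2, drums, flute, oboe, and violin are impossible for Keanu's instrument.
That leaves piano.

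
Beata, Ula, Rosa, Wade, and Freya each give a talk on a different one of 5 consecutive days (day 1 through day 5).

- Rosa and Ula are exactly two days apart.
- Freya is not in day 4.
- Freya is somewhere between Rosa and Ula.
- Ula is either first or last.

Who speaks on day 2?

With clues 1–3, Beata and Wade are ruled out for day 2.
With clues 1–4, Rosa and Ula are ruled out for day 2.
So day 2 is Freya.

Freya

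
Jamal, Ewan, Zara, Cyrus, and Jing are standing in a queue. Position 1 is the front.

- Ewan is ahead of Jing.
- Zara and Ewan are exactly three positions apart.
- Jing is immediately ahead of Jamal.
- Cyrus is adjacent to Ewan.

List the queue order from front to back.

From clue 1: Ewan is in {1,2,3,4}.
From clues 1–2: Ewan is in {1,2,4}.
From clues 1–3: Jamal is in {3,4}.
From clues 1–4: Cyrus → position 1, Ewan → position 2, Jing → position 3, Jamal → position 4, Zara → position 5.

Cyrus, Ewan, Jing, Jamal, Zara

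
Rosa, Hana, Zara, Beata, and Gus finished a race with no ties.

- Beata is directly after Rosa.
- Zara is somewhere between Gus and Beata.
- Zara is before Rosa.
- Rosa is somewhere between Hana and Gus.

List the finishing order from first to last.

From clue 1: Rosa is in {1,2,3,4}.
From clues 1–2: Zara is in {2,3,4}.
From clues 1–3: Rosa is in {3,4}.
From clues 1–4: Gus → place 1, Zara → place 2, Rosa → place 3, Beata → place 4, Hana → place 5.

Gus, Zara, Rosa, Beata, Hana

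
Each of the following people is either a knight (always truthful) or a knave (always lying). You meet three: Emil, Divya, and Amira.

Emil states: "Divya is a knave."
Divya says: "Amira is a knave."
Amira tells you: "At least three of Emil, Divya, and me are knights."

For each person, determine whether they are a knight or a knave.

Emil: knave, Divya: knight, Amira: knave

Consider Emil. Suppose Emil is a knight.
Then no assignment of the remaining roles makes every statement match its speaker's type — contradiction.
So Emil is a knave.
With that fixed, Amira's statement is false, so Amira is a knave.
With that fixed, Divya's statement is true, so Divya is a knight.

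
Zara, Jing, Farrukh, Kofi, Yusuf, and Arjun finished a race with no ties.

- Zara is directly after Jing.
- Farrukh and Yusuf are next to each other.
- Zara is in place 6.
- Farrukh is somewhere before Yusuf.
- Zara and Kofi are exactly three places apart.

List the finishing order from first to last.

From clue 1: Zara is in {2,3,4,5,6}.
From clues 1–3: Jing → place 5, Zara → place 6.
From clues 1–4: Farrukh is in {1,2,3}.
From clues 1–5: Farrukh → place 1, Yusuf → place 2, Kofi → place 3, Arjun → place 4.

Farrukh, Yusuf, Kofi, Arjun, Jing, Zara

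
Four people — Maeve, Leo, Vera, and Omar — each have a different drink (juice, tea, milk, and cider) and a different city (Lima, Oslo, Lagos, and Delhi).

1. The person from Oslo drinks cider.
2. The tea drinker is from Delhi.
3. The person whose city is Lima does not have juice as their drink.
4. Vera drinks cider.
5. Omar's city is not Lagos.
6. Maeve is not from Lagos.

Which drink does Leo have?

juice

With clues 1–4, cider is impossible for Leo's drink.
With clues 1–6, milk and tea are impossible for Leo's drink.
That leaves juice.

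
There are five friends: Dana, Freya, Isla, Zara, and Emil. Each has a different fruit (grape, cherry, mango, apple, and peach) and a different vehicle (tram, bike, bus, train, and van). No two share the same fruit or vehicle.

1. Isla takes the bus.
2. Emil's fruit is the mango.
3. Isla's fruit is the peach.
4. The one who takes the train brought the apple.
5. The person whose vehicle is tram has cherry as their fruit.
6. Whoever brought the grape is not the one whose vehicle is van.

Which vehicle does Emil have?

van

Clue 1 rules out bus for Emil's vehicle.
With clues 1–4, train is impossible for Emil's vehicle.
With clues 1–5, tram is impossible for Emil's vehicle.
With clues 1–6, bike is impossible for Emil's vehicle.
That leaves van.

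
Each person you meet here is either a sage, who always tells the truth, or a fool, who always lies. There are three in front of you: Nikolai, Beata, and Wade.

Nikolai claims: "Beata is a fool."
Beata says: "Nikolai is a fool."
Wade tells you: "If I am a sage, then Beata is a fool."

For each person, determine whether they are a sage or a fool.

Consider Nikolai. Suppose Nikolai is a fool.
Then no assignment of the remaining roles makes every statement match its speaker's type — contradiction.
So Nikolai is a sage.
With that fixed, Beata's statement is false, so Beata is a fool.
With that fixed, Wade's statement is true, so Wade is a sage.

Nikolai: sage, Beata: fool, Wade: sage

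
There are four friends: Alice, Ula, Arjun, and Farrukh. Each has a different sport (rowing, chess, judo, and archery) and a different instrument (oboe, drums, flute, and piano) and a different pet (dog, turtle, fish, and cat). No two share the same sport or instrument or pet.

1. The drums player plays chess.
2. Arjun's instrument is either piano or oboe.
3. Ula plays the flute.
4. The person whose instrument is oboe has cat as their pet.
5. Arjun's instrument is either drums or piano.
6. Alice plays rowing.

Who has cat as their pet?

With clues 1–4, Ula is impossible for the one with pet cat.
With clues 1–5, Arjun is impossible for the one with pet cat.
With clues 1–6, Farrukh is impossible for the one with pet cat.
That leaves Alice.

Alice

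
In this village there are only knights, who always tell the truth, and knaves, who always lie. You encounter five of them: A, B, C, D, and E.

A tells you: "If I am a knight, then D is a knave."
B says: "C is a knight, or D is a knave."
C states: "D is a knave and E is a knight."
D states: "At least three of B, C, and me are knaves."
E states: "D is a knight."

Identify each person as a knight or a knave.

Consider A. Suppose A is a knave.
Then A's own statement would have to be false, but it can't be — contradiction.
So A is a knight.
Consider B. Suppose B is a knave.
Then no assignment of the remaining roles makes every statement match its speaker's type — contradiction.
So B is a knight.
With that fixed, D's statement is false, so D is a knave.
With that fixed, E's statement is false, so E is a knave.
With that fixed, C's statement is false, so C is a knave.

A: knight, B: knight, C: knave, D: knave, E: knave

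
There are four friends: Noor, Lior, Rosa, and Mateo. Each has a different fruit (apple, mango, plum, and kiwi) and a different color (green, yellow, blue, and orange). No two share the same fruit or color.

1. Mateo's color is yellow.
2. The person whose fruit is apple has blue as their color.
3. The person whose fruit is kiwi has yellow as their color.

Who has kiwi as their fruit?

With clues 1–3, Lior, Noor, and Rosa are impossible for the one with fruit kiwi.
That leaves Mateo.

Mateo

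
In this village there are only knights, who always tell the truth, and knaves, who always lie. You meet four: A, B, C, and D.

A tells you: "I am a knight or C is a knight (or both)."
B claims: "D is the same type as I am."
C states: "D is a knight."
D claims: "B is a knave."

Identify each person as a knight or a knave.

Consider A. Suppose A is a knave.
Then no assignment of the remaining roles makes every statement match its speaker's type — contradiction.
So A is a knight.
Consider B. Suppose B is a knight.
Then no assignment of the remaining roles makes every statement match its speaker's type — contradiction.
So B is a knave.
With that fixed, D's statement is true, so D is a knight.
With that fixed, C's statement is true, so C is a knight.

A: knight, B: knave, C: knight, D: knight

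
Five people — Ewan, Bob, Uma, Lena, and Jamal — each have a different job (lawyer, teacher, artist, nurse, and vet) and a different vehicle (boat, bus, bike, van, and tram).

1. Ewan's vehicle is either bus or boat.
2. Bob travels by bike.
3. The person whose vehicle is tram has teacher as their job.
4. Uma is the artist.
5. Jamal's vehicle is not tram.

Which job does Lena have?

With clues 1–4, artist is impossible for Lena's job.
With clues 1–5, lawyer, nurse, and vet are impossible for Lena's job.
That leaves teacher.

teacher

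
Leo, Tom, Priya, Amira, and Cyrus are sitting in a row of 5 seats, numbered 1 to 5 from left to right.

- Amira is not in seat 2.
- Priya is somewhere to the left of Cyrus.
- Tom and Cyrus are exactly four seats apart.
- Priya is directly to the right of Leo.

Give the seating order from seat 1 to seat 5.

From clue 1: Amira is in {1,3,4,5}.
From clues 1–2: Priya is in {1,2,3,4}.
From clues 1–3: Tom → seat 1, Cyrus → seat 5.
From clues 1–4: Leo → seat 2, Priya → seat 3, Amira → seat 4.

Tom, Leo, Priya, Amira, Cyrus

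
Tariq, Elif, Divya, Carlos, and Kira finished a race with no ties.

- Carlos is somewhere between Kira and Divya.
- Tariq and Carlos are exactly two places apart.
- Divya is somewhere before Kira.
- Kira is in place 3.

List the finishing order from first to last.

From clue 1: Carlos is in {2,3,4}.
From clues 1–3: Divya is in {1,2,3}.
From clues 1–4: Divya → place 1, Carlos → place 2, Kira → place 3, Tariq → place 4, Elif → place 5.

Divya, Carlos, Kira, Tariq, Elif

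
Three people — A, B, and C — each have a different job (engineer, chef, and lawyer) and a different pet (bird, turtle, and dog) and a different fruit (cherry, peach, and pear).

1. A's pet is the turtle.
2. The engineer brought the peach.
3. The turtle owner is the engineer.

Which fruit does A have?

peach

With clues 1–3, cherry and pear are impossible for A's fruit.
That leaves peach.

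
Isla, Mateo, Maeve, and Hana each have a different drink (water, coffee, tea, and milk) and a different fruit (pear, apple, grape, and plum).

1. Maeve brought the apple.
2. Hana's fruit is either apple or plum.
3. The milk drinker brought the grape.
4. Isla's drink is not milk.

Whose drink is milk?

With clues 1–3, Hana and Maeve are impossible for the one with drink milk.
With clues 1–4, Isla is impossible for the one with drink milk.
That leaves Mateo.

Mateo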